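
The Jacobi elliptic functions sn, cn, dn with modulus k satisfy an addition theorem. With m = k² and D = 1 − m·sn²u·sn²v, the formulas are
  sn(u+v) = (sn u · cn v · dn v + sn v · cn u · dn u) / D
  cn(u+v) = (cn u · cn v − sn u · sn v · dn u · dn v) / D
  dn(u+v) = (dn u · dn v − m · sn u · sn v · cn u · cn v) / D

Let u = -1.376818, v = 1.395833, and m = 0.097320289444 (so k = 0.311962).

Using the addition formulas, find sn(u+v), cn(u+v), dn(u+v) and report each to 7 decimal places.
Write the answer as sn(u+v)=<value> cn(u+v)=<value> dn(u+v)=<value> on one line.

sn u = -0.9752521521518281, cn u = 0.2210955443314667, dn u = 0.9525948989968532
sn v = 0.9790960287683132, cn v = 0.2033985409242612, dn v = 0.952211082158522
m = k² = 0.097320289444
D = 1 − m·sn²u·sn²v = 0.9112664606415291
sn(u+v) = (sn u·cn v·dn v + sn v·cn u·dn u)/D = 0.01732658597351402/0.9112664606415291 = 0.01901374265581568
cn(u+v) = (cn u·cn v − sn u·sn v·dn u·dn v)/D = 0.9111017241277957/0.9112664606415291 = 0.9998192224548488
dn(u+v) = (dn u·dn v − m·sn u·sn v·cn u·cn v)/D = 0.9112504297444551/0.9112664606415291 = 0.9999824081124825

sn(u+v)=0.0190137 cn(u+v)=0.9998192 dn(u+v)=0.9999824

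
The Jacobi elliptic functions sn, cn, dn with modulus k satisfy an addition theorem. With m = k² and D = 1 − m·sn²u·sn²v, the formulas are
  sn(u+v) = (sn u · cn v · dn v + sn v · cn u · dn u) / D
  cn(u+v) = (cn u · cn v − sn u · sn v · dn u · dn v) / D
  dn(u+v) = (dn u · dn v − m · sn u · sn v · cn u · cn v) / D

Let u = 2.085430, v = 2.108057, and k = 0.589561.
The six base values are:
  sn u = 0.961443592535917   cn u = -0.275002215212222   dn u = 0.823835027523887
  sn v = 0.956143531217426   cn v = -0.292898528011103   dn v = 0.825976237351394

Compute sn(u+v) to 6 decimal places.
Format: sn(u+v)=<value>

m = k² = 0.347582172721
D = 1 − m·sn²u·sn²v = 0.7062679780072953
sn(u+v) = (sn u·cn v·dn v + sn v·cn u·dn u)/D = -0.4492198707945757/0.7062679780072953 = -0.636047342910874

sn(u+v)=-0.636047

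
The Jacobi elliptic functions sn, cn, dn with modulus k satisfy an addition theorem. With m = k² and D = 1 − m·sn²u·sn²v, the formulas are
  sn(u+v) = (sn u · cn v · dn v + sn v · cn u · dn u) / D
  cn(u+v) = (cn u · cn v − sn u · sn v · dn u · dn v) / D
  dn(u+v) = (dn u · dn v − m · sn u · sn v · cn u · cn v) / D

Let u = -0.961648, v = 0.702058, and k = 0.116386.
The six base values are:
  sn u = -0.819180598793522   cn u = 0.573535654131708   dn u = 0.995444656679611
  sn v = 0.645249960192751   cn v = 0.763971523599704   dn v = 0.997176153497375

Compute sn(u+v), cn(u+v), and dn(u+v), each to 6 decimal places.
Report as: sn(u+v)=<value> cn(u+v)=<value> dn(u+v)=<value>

sn(u+v)=-0.256647 cn(u+v)=0.966505 dn(u+v)=0.999554

m = k² = 0.013545700996
D = 1 − m·sn²u·sn²v = 0.9962154279832458
sn(u+v) = (sn u·cn v·dn v + sn v·cn u·dn u)/D = -0.2556753559503782/0.9962154279832458 = -0.2566466536941426
cn(u+v) = (cn u·cn v − sn u·sn v·dn u·dn v)/D = 0.9628474912007036/0.9962154279832458 = 0.966505300113558
dn(u+v) = (dn u·dn v − m·sn u·sn v·cn u·cn v)/D = 0.9957709063834528/0.9962154279832458 = 0.9995537896851359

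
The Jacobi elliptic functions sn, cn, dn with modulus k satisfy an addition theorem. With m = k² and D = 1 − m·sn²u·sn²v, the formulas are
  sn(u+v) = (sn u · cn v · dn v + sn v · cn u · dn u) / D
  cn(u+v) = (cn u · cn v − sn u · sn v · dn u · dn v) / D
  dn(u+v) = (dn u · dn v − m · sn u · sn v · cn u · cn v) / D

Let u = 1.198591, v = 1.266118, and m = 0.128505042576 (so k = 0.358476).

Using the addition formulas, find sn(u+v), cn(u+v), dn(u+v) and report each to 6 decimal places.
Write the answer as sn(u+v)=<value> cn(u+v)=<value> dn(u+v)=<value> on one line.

sn(u+v)=0.700905 cn(u+v)=-0.713255 dn(u+v)=0.967920

sn u = 0.9211284388933051, cn u = 0.3892587816119024, dn u = 0.9439101386078432
sn v = 0.9440190888908814, cn v = 0.3298908301387449, dn v = 0.9409994150013037
m = k² = 0.128505042576
D = 1 − m·sn²u·sn²v = 0.902832259472167
sn(u+v) = (sn u·cn v·dn v + sn v·cn u·dn u)/D = 0.6327997167683687/0.902832259472167 = 0.7009050796859314
cn(u+v) = (cn u·cn v − sn u·sn v·dn u·dn v)/D = -0.6439492271922459/0.902832259472167 = -0.7132545613386978
dn(u+v) = (dn u·dn v − m·sn u·sn v·cn u·cn v)/D = 0.8738696185010131/0.902832259472167 = 0.96792024136567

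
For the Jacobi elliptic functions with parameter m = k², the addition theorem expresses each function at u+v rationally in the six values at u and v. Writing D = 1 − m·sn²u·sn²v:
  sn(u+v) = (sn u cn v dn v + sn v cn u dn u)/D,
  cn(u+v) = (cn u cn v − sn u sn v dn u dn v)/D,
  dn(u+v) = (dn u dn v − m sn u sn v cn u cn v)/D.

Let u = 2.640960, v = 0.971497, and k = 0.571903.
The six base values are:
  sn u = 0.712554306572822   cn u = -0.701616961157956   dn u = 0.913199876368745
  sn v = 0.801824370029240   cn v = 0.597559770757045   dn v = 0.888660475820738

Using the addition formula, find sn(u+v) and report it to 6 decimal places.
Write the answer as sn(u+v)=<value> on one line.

sn(u+v)=-0.151535

m = k² = 0.327073041409
D = 1 − m·sn²u·sn²v = 0.8932324710743994
sn(u+v) = (sn u·cn v·dn v + sn v·cn u·dn u)/D = -0.1353560114470051/0.8932324710743994 = -0.1515350324022546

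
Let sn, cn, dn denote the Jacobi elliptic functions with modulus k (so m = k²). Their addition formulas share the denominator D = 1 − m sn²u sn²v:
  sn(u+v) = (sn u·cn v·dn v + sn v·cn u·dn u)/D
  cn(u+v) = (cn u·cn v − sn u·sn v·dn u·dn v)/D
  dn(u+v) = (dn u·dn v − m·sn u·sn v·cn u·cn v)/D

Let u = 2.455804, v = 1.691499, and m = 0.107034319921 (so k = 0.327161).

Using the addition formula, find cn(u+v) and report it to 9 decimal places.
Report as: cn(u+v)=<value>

cn(u+v)=-0.617998178

sn u = 0.6946743175707096, cn u = -0.7193244000502617, dn u = 0.9738317054560396
sn v = 0.9974261150832252, cn v = -0.07170177787185498, dn v = 0.9452597309905553
m = k² = 0.107034319921
D = 1 − m·sn²u·sn²v = 0.9486137399907228
cn(u+v) = (cn u·cn v − sn u·sn v·dn u·dn v)/D = -0.5862415633218147/0.9486137399907228 = -0.6179981784024633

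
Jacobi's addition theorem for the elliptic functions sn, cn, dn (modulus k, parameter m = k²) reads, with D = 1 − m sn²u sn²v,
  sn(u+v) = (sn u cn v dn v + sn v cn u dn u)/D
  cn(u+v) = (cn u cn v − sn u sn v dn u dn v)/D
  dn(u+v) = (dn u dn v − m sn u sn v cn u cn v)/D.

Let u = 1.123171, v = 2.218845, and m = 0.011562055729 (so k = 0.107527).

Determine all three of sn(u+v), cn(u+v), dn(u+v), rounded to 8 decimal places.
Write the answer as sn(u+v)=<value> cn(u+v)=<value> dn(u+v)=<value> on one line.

sn(u+v)=-0.19010550 cn(u+v)=-0.98176367 dn(u+v)=0.99979105

sn u = 0.9005584720991401, cn u = 0.4347349058109578, dn u = 0.9953005116543686
sn v = 0.8019655165306053, cn v = -0.597370329273056, dn v = 0.996275001697627
m = k² = 0.011562055729
D = 1 − m·sn²u·sn²v = 0.9939692645179214
sn(u+v) = (sn u·cn v·dn v + sn v·cn u·dn u)/D = -0.1889590227957653/0.9939692645179214 = -0.1901054987725512
cn(u+v) = (cn u·cn v − sn u·sn v·dn u·dn v)/D = -0.975842910775278/0.9939692645179214 = -0.9817636677614626
dn(u+v) = (dn u·dn v − m·sn u·sn v·cn u·cn v)/D = 0.993761575873861/0.9939692645179214 = 0.9997910512412462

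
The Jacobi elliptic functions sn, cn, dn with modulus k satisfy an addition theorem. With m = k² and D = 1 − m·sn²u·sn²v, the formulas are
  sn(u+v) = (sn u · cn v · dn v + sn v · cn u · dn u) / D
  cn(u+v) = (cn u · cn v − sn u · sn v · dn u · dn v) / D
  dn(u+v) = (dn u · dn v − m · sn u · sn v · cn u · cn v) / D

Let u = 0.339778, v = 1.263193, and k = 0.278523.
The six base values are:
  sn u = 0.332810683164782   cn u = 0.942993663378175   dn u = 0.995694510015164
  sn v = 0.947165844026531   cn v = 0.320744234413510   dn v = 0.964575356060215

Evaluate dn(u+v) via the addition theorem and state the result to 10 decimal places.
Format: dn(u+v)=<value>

m = k² = 0.077575061529
D = 1 − m·sn²u·sn²v = 0.9922915208352754
dn(u+v) = (dn u·dn v − m·sn u·sn v·cn u·cn v)/D = 0.9530261115526605/0.9922915208352754 = 0.9604295628268972

dn(u+v)=0.9604295628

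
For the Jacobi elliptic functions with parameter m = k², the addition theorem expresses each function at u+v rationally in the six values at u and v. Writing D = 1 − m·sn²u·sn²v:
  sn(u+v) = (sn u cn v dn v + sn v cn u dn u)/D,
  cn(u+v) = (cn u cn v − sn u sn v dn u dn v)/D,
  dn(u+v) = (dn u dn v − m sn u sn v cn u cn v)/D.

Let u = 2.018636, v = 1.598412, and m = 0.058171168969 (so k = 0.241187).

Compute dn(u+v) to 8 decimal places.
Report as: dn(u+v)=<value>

sn u = 0.9161663182048822, cn u = -0.4007983001297666, dn u = 0.9752811930817348
sn v = 0.9999924923854474, cn v = -0.003874941643554945, dn v = 0.9704791107907221
m = k² = 0.058171168969
D = 1 − m·sn²u·sn²v = 0.9511741387186816
dn(u+v) = (dn u·dn v − m·sn u·sn v·cn u·cn v)/D = 0.9464072556171668/0.9511741387186816 = 0.9949884223009509

dn(u+v)=0.99498842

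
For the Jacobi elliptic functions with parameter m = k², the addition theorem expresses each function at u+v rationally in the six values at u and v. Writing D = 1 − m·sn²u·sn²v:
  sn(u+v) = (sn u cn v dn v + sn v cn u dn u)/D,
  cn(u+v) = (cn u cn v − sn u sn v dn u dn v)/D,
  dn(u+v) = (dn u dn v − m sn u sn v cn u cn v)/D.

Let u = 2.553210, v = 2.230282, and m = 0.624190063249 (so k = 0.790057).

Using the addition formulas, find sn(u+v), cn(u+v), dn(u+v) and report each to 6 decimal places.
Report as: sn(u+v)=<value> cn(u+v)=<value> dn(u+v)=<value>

sn u = 0.9339387026794565, cn u = -0.3574332100370833, dn u = 0.6749485333862683
sn v = 0.9877702677586246, cn v = -0.1559163177222163, dn v = 0.6252870809505217
m = k² = 0.624190063249
D = 1 − m·sn²u·sn²v = 0.4687909125015047
sn(u+v) = (sn u·cn v·dn v + sn v·cn u·dn u)/D = -0.3293505908176044/0.4687909125015047 = -0.702553274892135
cn(u+v) = (cn u·cn v − sn u·sn v·dn u·dn v)/D = -0.3336062169266159/0.4687909125015047 = -0.711631151607584
dn(u+v) = (dn u·dn v − m·sn u·sn v·cn u·cn v)/D = 0.3899460124886179/0.4687909125015047 = 0.8318122260686235

sn(u+v)=-0.702553 cn(u+v)=-0.711631 dn(u+v)=0.831812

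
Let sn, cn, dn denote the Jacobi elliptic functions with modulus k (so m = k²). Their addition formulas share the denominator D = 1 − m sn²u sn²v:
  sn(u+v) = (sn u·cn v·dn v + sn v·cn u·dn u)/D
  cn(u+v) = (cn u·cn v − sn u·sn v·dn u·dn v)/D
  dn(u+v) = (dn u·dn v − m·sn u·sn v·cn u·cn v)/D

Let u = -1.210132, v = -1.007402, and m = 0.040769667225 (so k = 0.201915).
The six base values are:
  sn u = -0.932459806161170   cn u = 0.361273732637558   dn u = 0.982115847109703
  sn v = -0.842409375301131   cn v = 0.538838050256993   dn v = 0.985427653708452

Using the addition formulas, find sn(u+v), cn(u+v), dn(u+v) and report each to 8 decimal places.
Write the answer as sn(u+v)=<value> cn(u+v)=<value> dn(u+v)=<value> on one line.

m = k² = 0.040769667225
D = 1 − m·sn²u·sn²v = 0.9748438722938605
sn(u+v) = (sn u·cn v·dn v + sn v·cn u·dn u)/D = -0.7940205334763103/0.9748438722938605 = -0.8145104626938229
cn(u+v) = (cn u·cn v − sn u·sn v·dn u·dn v)/D = -0.5655545665688539/0.9748438722938605 = -0.5801488655184069
dn(u+v) = (dn u·dn v − m·sn u·sn v·cn u·cn v)/D = 0.9615698518682671/0.9748438722938605 = 0.9863834396431514

sn(u+v)=-0.81451046 cn(u+v)=-0.58014887 dn(u+v)=0.98638344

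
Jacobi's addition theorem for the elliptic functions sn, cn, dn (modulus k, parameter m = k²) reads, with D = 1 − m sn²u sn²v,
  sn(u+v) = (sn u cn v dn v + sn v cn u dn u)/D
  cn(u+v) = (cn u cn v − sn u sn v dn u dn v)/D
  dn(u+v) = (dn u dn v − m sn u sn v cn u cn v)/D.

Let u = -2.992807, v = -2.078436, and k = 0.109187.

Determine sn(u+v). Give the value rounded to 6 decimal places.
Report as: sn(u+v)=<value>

sn(u+v)=0.941840

sn u = -0.1575453843600602, cn u = -0.9875117477108011, dn u = 0.9998520362359698
sn v = -0.8775065792098091, cn v = -0.4795645977795891, dn v = 0.9953994178654443
m = k² = 0.011921800969
D = 1 − m·sn²u·sn²v = 0.9997721473951142
sn(u+v) = (sn u·cn v·dn v + sn v·cn u·dn u)/D = 0.9416254381828568/0.9997721473951142 = 0.9418400388891034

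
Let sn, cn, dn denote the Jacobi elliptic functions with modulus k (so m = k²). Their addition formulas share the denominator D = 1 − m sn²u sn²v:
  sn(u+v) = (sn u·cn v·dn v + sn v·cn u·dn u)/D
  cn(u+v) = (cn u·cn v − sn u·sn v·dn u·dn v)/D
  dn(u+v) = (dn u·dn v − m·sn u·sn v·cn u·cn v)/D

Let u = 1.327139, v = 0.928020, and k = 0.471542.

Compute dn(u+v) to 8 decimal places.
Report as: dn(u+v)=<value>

sn u = 0.9539664452821794, cn u = 0.2999133562809143, dn u = 0.8931115562284724
sn v = 0.7853056087142988, cn v = 0.6191083111393875, dn v = 0.9289103939550986
m = k² = 0.222351857764
D = 1 − m·sn²u·sn²v = 0.8752086855904911
dn(u+v) = (dn u·dn v − m·sn u·sn v·cn u·cn v)/D = 0.7986909578032801/0.8752086855904911 = 0.9125720196257131

dn(u+v)=0.91257202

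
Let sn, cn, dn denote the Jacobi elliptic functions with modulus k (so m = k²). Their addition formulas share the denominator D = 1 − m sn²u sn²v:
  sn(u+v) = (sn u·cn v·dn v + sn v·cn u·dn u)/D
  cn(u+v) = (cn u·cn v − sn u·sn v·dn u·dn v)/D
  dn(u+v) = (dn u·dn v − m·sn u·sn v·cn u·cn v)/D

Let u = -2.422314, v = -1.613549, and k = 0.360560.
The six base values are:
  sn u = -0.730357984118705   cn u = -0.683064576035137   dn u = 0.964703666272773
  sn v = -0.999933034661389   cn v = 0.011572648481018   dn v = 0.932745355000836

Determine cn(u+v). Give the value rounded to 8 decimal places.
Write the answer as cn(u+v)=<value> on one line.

cn(u+v)=-0.71460245

m = k² = 0.1300035136
D = 1 − m·sn²u·sn²v = 0.9306624510779009
cn(u+v) = (cn u·cn v − sn u·sn v·dn u·dn v)/D = -0.6650536698616817/0.9306624510779009 = -0.7146024523621976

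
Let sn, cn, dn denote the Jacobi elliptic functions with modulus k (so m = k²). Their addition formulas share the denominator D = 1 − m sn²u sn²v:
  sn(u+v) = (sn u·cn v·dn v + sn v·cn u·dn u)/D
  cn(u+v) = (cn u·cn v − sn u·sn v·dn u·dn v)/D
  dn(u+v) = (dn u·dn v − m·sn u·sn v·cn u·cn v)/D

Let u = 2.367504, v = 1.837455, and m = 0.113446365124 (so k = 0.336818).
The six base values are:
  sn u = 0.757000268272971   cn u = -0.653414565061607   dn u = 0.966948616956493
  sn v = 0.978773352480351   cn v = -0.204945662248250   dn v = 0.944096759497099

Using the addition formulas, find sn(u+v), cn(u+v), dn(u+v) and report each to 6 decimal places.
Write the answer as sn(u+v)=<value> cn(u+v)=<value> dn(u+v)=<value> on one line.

m = k² = 0.113446365124
D = 1 − m·sn²u·sn²v = 0.9377202405841361
sn(u+v) = (sn u·cn v·dn v + sn v·cn u·dn u)/D = -0.7648777987811511/0.9377202405841361 = -0.8156780302669846
cn(u+v) = (cn u·cn v − sn u·sn v·dn u·dn v)/D = -0.5424769142856414/0.9377202405841361 = -0.5785061373397625
dn(u+v) = (dn u·dn v − m·sn u·sn v·cn u·cn v)/D = 0.9016367393257819/0.9377202405841361 = 0.9615199718458923

sn(u+v)=-0.815678 cn(u+v)=-0.578506 dn(u+v)=0.961520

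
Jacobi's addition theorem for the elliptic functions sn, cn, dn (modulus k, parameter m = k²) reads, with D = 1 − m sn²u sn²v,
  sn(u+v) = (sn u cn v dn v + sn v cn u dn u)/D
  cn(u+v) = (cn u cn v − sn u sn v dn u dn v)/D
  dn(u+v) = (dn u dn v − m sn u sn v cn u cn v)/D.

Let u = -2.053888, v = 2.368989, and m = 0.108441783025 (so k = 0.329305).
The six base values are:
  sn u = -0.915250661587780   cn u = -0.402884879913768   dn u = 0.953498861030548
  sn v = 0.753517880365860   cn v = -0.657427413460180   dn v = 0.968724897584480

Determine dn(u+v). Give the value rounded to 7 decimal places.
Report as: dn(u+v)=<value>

m = k² = 0.108441783025
D = 1 − m·sn²u·sn²v = 0.9484220737124601
dn(u+v) = (dn u·dn v − m·sn u·sn v·cn u·cn v)/D = 0.9434869263853599/0.9484220737124601 = 0.9947964651352089

dn(u+v)=0.9947965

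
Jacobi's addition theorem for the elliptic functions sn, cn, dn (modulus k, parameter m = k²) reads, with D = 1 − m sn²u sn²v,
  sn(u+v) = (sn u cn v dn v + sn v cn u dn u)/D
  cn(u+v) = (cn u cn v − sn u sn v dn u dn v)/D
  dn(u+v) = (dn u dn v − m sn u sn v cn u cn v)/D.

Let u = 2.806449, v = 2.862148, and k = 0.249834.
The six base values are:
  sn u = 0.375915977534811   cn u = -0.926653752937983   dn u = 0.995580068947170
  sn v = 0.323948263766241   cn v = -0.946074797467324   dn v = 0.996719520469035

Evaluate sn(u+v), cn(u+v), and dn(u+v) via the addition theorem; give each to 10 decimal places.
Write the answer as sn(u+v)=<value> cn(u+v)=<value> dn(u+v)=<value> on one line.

sn(u+v)=-0.6539443205 cn(u+v)=0.7565426794 dn(u+v)=0.9865636240

m = k² = 0.062417027556
D = 1 − m·sn²u·sn²v = 0.9990743731032729
sn(u+v) = (sn u·cn v·dn v + sn v·cn u·dn u)/D = -0.6533390120434732/0.9990743731032729 = -0.6539443204954857
cn(u+v) = (cn u·cn v − sn u·sn v·dn u·dn v)/D = 0.7558424031064651/0.9990743731032729 = 0.7565426793590018
dn(u+v) = (dn u·dn v − m·sn u·sn v·cn u·cn v)/D = 0.98565043417685/0.9990743731032729 = 0.9865636240025594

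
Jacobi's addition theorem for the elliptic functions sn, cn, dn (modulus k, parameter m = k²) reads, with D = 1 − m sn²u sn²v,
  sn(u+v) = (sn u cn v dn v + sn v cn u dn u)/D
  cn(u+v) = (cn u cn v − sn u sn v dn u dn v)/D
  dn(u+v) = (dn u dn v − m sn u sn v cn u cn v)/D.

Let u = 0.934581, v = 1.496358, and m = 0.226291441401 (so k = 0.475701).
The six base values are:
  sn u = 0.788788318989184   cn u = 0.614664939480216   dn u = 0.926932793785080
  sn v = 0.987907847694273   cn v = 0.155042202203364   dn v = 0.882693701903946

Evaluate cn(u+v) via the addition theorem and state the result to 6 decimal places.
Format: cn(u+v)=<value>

cn(u+v)=-0.628668

m = k² = 0.226291441401
D = 1 − m·sn²u·sn²v = 0.8625888606183616
cn(u+v) = (cn u·cn v − sn u·sn v·dn u·dn v)/D = -0.5422817219099143/0.8625888606183616 = -0.6286676615800144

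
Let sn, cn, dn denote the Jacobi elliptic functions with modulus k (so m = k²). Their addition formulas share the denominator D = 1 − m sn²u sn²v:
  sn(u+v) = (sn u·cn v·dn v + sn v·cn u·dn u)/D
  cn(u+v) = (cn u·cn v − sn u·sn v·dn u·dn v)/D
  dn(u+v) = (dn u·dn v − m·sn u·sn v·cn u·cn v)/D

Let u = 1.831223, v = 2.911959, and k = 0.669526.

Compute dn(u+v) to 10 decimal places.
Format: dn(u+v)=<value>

sn u = 0.9999039323248561, cn u = -0.01386095672345767, dn u = 0.7428465916676106
sn v = 0.6356585514095136, cn v = -0.7719703401167423, dn v = 0.9049161363289066
m = k² = 0.448265064676
D = 1 − m·sn²u·sn²v = 0.8189080129753327
dn(u+v) = (dn u·dn v − m·sn u·sn v·cn u·cn v)/D = 0.6691651943255634/0.8189080129753327 = 0.8171432978098361

dn(u+v)=0.8171432978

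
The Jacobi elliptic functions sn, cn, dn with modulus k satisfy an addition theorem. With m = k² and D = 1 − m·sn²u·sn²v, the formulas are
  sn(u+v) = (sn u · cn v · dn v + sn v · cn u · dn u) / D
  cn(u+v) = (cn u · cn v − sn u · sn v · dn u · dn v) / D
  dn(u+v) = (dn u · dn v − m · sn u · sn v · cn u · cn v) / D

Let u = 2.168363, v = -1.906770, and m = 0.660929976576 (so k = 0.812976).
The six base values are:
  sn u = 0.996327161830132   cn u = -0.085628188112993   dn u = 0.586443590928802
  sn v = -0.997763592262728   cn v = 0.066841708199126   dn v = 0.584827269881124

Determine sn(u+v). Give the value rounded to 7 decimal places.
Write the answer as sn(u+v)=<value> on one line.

sn(u+v)=0.2567443

m = k² = 0.660929976576
D = 1 − m·sn²u·sn²v = 0.3468473462110152
sn(u+v) = (sn u·cn v·dn v + sn v·cn u·dn u)/D = 0.08905107778303936/0.3468473462110152 = 0.2567442961747858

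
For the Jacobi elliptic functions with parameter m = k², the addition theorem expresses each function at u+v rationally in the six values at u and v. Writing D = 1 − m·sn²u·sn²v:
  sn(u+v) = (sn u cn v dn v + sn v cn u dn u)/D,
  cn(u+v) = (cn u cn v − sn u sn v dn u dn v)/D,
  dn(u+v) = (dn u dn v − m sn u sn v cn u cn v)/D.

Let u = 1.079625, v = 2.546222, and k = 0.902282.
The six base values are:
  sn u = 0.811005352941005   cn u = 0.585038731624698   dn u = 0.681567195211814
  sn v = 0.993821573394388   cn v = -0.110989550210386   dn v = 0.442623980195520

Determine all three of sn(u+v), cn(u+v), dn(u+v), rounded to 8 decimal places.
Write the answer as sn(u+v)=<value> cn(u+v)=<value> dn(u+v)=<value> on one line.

sn(u+v)=0.75655886 cn(u+v)=-0.65392560 dn(u+v)=0.73076470

m = k² = 0.814112807524
D = 1 − m·sn²u·sn²v = 0.4711300779822226
sn(u+v) = (sn u·cn v·dn v + sn v·cn u·dn u)/D = 0.3564376366097038/0.4711300779822226 = 0.7565588640323521
cn(u+v) = (cn u·cn v − sn u·sn v·dn u·dn v)/D = -0.3080840170921301/0.4711300779822226 = -0.6539255961147851
dn(u+v) = (dn u·dn v − m·sn u·sn v·cn u·cn v)/D = 0.3442852281995789/0.4711300779822226 = 0.730764695971226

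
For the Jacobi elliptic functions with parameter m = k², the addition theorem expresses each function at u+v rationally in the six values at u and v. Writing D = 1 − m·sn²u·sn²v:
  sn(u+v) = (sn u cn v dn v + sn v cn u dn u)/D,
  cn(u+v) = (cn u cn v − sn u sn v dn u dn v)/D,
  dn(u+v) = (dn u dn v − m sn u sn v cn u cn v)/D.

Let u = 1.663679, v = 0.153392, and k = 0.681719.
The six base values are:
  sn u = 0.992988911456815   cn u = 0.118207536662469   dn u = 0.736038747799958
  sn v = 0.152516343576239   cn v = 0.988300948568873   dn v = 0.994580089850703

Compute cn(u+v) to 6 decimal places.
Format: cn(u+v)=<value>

cn(u+v)=0.006022

m = k² = 0.464740794961
D = 1 − m·sn²u·sn²v = 0.9893406097084814
cn(u+v) = (cn u·cn v − sn u·sn v·dn u·dn v)/D = 0.005957894611733922/0.9893406097084814 = 0.006022086380836497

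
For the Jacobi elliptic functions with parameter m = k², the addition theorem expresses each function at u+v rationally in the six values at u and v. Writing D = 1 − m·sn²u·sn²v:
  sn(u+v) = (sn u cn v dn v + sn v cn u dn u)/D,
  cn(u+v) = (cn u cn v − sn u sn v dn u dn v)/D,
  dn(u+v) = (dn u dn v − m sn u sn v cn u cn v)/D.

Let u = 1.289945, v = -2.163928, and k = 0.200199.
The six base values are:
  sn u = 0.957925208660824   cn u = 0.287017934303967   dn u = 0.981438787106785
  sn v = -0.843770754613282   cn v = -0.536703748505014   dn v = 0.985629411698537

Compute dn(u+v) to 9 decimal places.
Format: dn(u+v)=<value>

m = k² = 0.040079639601
D = 1 − m·sn²u·sn²v = 0.9738160025982347
dn(u+v) = (dn u·dn v − m·sn u·sn v·cn u·cn v)/D = 0.9623446701276039/0.9738160025982347 = 0.9882202259564188

dn(u+v)=0.988220226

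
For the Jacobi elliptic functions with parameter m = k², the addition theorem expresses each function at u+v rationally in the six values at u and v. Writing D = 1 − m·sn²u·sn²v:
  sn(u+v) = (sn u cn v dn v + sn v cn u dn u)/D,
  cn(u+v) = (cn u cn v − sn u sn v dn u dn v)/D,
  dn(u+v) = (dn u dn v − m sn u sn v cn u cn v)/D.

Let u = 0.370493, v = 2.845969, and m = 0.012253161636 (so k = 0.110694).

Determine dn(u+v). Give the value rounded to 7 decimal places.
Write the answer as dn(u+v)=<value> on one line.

dn(u+v)=0.9999740

sn u = 0.3619808433559296, cn u = 0.9321855335947506, dn u = 0.999196910836999
sn v = 0.3005384176329274, cn v = -0.9537697099020791, dn v = 0.9994464735590782
m = k² = 0.012253161636
D = 1 − m·sn²u·sn²v = 0.9998549828624372
dn(u+v) = (dn u·dn v − m·sn u·sn v·cn u·cn v)/D = 0.9998289961451415/0.9998549828624372 = 0.9999740095136384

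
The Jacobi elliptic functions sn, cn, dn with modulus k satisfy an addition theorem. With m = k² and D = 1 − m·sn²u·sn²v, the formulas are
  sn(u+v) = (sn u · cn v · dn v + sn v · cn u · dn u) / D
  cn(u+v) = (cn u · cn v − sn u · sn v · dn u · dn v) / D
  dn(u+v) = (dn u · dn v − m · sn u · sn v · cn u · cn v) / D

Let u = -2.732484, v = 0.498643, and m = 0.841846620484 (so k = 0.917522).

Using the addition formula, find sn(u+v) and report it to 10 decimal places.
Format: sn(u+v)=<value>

sn(u+v)=-0.9986416042

sn u = -0.9889080684102058, cn u = -0.1485288935971572, dn u = 0.4203869843091961
sn v = 0.4637559245539696, cn v = 0.8859630028624744, dn v = 0.9049554794574399
m = k² = 0.841846620484
D = 1 − m·sn²u·sn²v = 0.82293865657972
sn(u+v) = (sn u·cn v·dn v + sn v·cn u·dn u)/D = -0.8218207801827676/0.82293865657972 = -0.9986416042216336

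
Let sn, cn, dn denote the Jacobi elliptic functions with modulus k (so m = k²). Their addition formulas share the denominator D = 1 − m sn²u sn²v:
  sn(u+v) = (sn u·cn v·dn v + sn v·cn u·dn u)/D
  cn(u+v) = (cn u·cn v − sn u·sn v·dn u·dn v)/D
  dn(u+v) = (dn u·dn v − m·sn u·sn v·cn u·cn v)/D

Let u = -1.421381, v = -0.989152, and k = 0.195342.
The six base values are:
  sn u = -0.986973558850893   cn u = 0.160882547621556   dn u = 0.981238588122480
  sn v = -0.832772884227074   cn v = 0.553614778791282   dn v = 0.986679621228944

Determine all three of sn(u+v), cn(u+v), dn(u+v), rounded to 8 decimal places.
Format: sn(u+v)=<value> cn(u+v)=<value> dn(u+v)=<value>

sn(u+v)=-0.68833397 cn(u+v)=-0.72539392 dn(u+v)=0.99091895

m = k² = 0.038158496964
D = 1 − m·sn²u·sn²v = 0.9742216303281058
sn(u+v) = (sn u·cn v·dn v + sn v·cn u·dn u)/D = -0.670589846628828/0.9742216303281058 = -0.688333974275424
cn(u+v) = (cn u·cn v − sn u·sn v·dn u·dn v)/D = -0.7066944478326381/0.9742216303281058 = -0.7253939204723182
dn(u+v) = (dn u·dn v − m·sn u·sn v·cn u·cn v)/D = 0.9653746745023298/0.9742216303281058 = 0.9909189494973577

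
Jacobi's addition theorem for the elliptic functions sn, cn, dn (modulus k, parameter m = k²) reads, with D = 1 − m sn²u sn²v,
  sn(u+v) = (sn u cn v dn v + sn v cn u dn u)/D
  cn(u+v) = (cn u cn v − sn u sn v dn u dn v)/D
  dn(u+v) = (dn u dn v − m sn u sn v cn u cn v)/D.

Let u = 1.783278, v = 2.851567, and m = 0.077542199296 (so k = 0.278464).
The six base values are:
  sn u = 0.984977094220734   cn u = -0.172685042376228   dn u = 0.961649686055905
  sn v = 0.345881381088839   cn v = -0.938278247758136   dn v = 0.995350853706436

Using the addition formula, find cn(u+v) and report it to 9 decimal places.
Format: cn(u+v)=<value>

m = k² = 0.077542199296
D = 1 − m·sn²u·sn²v = 0.9909999536618766
cn(u+v) = (cn u·cn v − sn u·sn v·dn u·dn v)/D = -0.1640700802735922/0.9909999536618766 = -0.1655601291073036

cn(u+v)=-0.165560129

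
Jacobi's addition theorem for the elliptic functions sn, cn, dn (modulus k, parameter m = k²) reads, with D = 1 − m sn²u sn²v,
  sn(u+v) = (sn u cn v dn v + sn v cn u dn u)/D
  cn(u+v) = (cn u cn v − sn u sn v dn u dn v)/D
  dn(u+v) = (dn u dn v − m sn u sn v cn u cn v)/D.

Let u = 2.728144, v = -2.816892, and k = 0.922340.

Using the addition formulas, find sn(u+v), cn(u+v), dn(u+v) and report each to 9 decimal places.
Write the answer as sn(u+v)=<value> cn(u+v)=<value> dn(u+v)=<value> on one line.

sn u = 0.991263461049135, cn u = -0.1318967429047814, dn u = 0.405078428178497
sn v = -0.9858023746630001, cn v = -0.1679097320252461, dn v = 0.4162614546520598
m = k² = 0.8507110756
D = 1 − m·sn²u·sn²v = 0.1876559518042952
sn(u+v) = (sn u·cn v·dn v + sn v·cn u·dn u)/D = -0.01661374748468835/0.1876559518042952 = -0.08853301653877032
cn(u+v) = (cn u·cn v − sn u·sn v·dn u·dn v)/D = 0.1869190724406981/0.1876559518042952 = 0.9960732427801411
dn(u+v) = (dn u·dn v − m·sn u·sn v·cn u·cn v)/D = 0.1870292647267811/0.1876559518042952 = 0.9966604465699673

sn(u+v)=-0.088533017 cn(u+v)=0.996073243 dn(u+v)=0.996660447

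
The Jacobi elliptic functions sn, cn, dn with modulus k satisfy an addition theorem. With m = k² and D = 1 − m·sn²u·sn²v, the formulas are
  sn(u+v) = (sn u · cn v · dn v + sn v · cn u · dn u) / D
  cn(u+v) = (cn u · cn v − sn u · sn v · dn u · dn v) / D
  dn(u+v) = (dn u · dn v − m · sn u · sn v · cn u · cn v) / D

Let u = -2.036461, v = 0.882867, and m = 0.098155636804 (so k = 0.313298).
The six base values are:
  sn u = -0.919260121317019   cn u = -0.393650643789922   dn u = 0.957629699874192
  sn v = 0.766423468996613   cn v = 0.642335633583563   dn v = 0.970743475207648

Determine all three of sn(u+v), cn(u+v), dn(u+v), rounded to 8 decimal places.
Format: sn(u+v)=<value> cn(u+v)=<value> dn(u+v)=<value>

sn(u+v)=-0.90627412 cn(u+v)=0.42269045 dn(u+v)=0.95884386

m = k² = 0.098155636804
D = 1 − m·sn²u·sn²v = 0.9512774875202632
sn(u+v) = (sn u·cn v·dn v + sn v·cn u·dn u)/D = -0.8621181703426763/0.9512774875202632 = -0.9062741225906623
cn(u+v) = (cn u·cn v − sn u·sn v·dn u·dn v)/D = 0.4020959072508209/0.9512774875202632 = 0.4226904478723468
dn(u+v) = (dn u·dn v − m·sn u·sn v·cn u·cn v)/D = 0.9121265828139519/0.9512774875202632 = 0.9588438649921511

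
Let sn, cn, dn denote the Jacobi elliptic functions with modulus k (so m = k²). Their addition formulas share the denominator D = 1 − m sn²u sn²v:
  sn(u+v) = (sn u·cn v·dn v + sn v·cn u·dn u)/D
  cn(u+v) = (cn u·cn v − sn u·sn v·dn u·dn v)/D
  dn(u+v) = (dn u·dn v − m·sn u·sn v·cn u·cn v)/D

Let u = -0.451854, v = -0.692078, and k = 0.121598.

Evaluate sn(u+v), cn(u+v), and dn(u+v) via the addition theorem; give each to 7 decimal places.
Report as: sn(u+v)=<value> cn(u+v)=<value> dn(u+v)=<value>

sn u = -0.4364378867536238, cn u = 0.8997343891427242, dn u = 0.9985907959937095
sn v = -0.637567032817074, cn v = 0.770394884890101, dn v = 0.9969902624845047
m = k² = 0.014786073604
D = 1 − m·sn²u·sn²v = 0.998855147709537
sn(u+v) = (sn u·cn v·dn v + sn v·cn u·dn u)/D = -0.9080501605757816/0.998855147709537 = -0.9090909354154311
cn(u+v) = (cn u·cn v − sn u·sn v·dn u·dn v)/D = 0.4161207901368763/0.998855147709537 = 0.4165977330057095
dn(u+v) = (dn u·dn v − m·sn u·sn v·cn u·cn v)/D = 0.9927334354163782/0.998855147709537 = 0.9938712712176571

sn(u+v)=-0.9090909 cn(u+v)=0.4165977 dn(u+v)=0.9938713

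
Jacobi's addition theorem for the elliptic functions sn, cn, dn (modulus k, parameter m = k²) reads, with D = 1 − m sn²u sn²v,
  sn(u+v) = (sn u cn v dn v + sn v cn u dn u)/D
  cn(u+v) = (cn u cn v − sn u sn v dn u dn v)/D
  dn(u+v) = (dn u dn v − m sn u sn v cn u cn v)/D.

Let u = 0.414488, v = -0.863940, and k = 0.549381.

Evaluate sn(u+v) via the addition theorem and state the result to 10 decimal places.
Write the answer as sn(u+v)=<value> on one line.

sn(u+v)=-0.4305273748

sn u = 0.3995580841200186, cn u = 0.9167078800874028, dn u = 0.9756103355387424
sn v = -0.742069049850531, cn v = 0.6703234482352009, dn v = 0.9131254728667092
m = k² = 0.301819483161
D = 1 − m·sn²u·sn²v = 0.9734664260109759
sn(u+v) = (sn u·cn v·dn v + sn v·cn u·dn u)/D = -0.4191039448897205/0.9734664260109759 = -0.4305273748444562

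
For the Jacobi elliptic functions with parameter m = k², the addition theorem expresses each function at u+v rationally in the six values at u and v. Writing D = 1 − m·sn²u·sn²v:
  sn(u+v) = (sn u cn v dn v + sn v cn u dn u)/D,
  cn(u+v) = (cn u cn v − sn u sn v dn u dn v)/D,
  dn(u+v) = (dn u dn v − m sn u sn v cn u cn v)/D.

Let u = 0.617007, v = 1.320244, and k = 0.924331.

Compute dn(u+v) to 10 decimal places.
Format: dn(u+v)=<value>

sn u = 0.5533386480068759, cn u = 0.8329563857861483, dn u = 0.8593022853541105
sn v = 0.8858137515018042, cn v = 0.4640409439373856, dn v = 0.5741001153382964
m = k² = 0.854387797561
D = 1 − m·sn²u·sn²v = 0.7947317014734518
dn(u+v) = (dn u·dn v − m·sn u·sn v·cn u·cn v)/D = 0.3314552963933751/0.7947317014734518 = 0.4170656534511571

dn(u+v)=0.4170656535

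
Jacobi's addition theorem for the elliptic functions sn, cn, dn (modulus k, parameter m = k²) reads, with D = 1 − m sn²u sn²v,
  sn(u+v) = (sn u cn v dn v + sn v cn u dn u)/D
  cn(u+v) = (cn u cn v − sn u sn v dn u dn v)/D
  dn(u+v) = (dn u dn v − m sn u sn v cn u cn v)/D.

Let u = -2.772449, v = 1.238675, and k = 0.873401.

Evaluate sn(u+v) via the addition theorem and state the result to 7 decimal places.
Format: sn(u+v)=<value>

sn u = -0.9549637757580434, cn u = -0.2967224072933174, dn u = 0.5516641907251136
sn v = 0.8730243768963528, cn v = 0.4876765704283269, dn v = 0.646987785971458
m = k² = 0.762829306801
D = 1 − m·sn²u·sn²v = 0.4697826846356149
sn(u+v) = (sn u·cn v·dn v + sn v·cn u·dn u)/D = -0.4442172636461547/0.4697826846356149 = -0.9455803250618104

sn(u+v)=-0.9455803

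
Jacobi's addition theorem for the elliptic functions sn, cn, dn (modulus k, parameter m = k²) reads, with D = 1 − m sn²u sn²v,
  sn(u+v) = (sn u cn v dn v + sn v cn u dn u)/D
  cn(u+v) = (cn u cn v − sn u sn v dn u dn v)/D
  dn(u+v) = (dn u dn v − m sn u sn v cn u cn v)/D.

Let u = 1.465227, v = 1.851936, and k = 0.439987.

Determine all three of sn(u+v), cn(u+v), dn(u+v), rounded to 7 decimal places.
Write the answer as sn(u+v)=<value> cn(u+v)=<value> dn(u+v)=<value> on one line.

sn(u+v)=-0.0043521 cn(u+v)=-0.9999905 dn(u+v)=0.9999982

sn u = 0.9852648963522794, cn u = 0.1710353297302408, dn u = 0.9011517642695636
sn v = 0.9845864876408009, cn v = -0.1748983943755662, dn v = 0.9012952940598534
m = k² = 0.193588560169
D = 1 − m·sn²u·sn²v = 0.8178230395543046
sn(u+v) = (sn u·cn v·dn v + sn v·cn u·dn u)/D = -0.003559207112874535/0.8178230395543046 = -0.004352050432345637
cn(u+v) = (cn u·cn v − sn u·sn v·dn u·dn v)/D = -0.8178152945932042/0.8178230395543046 = -0.9999905297836747
dn(u+v) = (dn u·dn v − m·sn u·sn v·cn u·cn v)/D = 0.8178215402241618/0.8178230395543046 = 0.9999981666814576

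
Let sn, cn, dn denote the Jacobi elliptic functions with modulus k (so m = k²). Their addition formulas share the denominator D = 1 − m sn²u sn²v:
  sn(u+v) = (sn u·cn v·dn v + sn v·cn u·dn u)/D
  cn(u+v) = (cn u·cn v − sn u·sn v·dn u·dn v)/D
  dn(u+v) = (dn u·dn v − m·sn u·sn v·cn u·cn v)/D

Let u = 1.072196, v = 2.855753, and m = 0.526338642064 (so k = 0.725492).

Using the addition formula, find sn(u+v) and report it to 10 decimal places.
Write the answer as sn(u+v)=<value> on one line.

sn u = 0.8343144282815515, cn u = 0.5512888850332717, dn u = 0.7960062188984977
sn v = 0.7477947728386044, cn v = -0.6639299494037455, dn v = 0.8400434504502833
m = k² = 0.526338642064
D = 1 − m·sn²u·sn²v = 0.7951246945313734
sn(u+v) = (sn u·cn v·dn v + sn v·cn u·dn u)/D = -0.1371678735174825/0.7951246945313734 = -0.1725111475733072

sn(u+v)=-0.1725111476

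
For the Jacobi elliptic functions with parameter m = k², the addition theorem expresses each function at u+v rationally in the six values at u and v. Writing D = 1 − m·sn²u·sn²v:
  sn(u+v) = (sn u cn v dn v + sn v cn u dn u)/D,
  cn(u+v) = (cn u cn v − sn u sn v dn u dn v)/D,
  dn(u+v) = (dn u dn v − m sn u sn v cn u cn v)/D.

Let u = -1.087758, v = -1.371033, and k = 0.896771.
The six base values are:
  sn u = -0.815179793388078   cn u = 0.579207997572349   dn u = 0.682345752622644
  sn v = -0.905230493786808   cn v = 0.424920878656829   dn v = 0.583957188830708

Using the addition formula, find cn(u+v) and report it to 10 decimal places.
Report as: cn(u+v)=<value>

m = k² = 0.804198226441
D = 1 − m·sn²u·sn²v = 0.5620865610704641
cn(u+v) = (cn u·cn v − sn u·sn v·dn u·dn v)/D = -0.04791678816065623/0.5620865610704641 = -0.08524805871430415

cn(u+v)=-0.0852480587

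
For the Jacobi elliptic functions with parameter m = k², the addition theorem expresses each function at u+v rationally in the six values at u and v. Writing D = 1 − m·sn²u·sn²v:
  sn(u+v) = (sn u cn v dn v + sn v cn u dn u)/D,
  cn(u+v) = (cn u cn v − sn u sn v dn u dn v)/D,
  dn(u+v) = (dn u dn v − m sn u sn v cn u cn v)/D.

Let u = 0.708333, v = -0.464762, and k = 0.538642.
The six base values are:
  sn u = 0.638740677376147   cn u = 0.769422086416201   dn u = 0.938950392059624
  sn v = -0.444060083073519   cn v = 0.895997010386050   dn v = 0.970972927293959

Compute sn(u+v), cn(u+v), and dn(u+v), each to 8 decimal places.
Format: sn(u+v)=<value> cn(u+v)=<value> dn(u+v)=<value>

sn(u+v)=0.24050011 cn(u+v)=0.97064911 dn(u+v)=0.99157374

m = k² = 0.290135204164
D = 1 − m·sn²u·sn²v = 0.9766582695913057
sn(u+v) = (sn u·cn v·dn v + sn v·cn u·dn u)/D = 0.2348864226715174/0.9766582695913057 = 0.2405001114359155
cn(u+v) = (cn u·cn v − sn u·sn v·dn u·dn v)/D = 0.9479924809858256/0.9766582695913057 = 0.9706491108527902
dn(u+v) = (dn u·dn v − m·sn u·sn v·cn u·cn v)/D = 0.9684286979306685/0.9766582695913057 = 0.9915737449660044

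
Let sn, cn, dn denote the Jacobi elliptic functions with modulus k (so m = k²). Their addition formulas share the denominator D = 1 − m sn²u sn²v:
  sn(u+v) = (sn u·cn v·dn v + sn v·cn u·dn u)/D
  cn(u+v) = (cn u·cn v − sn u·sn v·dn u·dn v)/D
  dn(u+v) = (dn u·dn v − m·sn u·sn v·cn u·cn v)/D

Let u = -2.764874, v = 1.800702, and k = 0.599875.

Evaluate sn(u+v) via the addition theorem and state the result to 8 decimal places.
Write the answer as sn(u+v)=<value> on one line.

sn u = -0.6556739723265542, cn u = -0.7550441324939338, dn u = 0.9194006040139663
sn v = 0.9991982363260191, cn v = -0.04003604030087043, dn v = 0.8004541101122768
m = k² = 0.359850015625
D = 1 − m·sn²u·sn²v = 0.8455454409511878
sn(u+v) = (sn u·cn v·dn v + sn v·cn u·dn u)/D = -0.6726190644031574/0.8455454409511878 = -0.7954854131157059

sn(u+v)=-0.79548541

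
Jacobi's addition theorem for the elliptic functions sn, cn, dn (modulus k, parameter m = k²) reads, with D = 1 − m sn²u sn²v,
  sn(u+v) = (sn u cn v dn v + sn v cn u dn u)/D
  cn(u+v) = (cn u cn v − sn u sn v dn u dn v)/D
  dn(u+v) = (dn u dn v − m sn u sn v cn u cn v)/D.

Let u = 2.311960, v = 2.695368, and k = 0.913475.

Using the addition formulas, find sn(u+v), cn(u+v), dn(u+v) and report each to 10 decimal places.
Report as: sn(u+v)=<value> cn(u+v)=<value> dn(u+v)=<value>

sn(u+v)=-0.3105544973 cn(u+v)=-0.9505555766 dn(u+v)=0.9589178896

sn u = 0.9999173815562957, cn u = 0.01285418459496192, dn u = 0.4070642435559686
sn v = 0.9894160348471423, cn v = -0.1451065470175569, dn v = 0.427940703604506
m = k² = 0.834436575625
D = 1 − m·sn²u·sn²v = 0.1832682167456359
sn(u+v) = (sn u·cn v·dn v + sn v·cn u·dn u)/D = -0.05691476891696157/0.1832682167456359 = -0.3105544972697337
cn(u+v) = (cn u·cn v − sn u·sn v·dn u·dn v)/D = -0.1742066254430475/0.1832682167456359 = -0.9505555766106172
dn(u+v) = (dn u·dn v − m·sn u·sn v·cn u·cn v)/D = 0.1757391716313143/0.1832682167456359 = 0.9589178895936359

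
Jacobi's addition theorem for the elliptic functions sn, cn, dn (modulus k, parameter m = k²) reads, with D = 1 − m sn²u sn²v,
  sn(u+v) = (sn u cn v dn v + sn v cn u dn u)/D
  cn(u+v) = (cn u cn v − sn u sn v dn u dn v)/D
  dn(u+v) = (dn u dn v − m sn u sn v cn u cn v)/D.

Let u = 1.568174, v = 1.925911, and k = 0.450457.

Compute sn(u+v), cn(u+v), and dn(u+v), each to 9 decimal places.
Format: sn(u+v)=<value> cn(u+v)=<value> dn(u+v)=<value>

sn(u+v)=-0.170882525 cn(u+v)=-0.985291410 dn(u+v)=0.997033005

sn u = 0.9965588500296615, cn u = 0.08288822852226095, dn u = 0.8935785282990075
sn v = 0.972050810670264, cn v = -0.2347705719959012, dn v = 0.899039715320805
m = k² = 0.202911508849
D = 1 − m·sn²u·sn²v = 0.8095896661625206
sn(u+v) = (sn u·cn v·dn v + sn v·cn u·dn u)/D = -0.1383447266340764/0.8095896661625206 = -0.1708825253289541
cn(u+v) = (cn u·cn v − sn u·sn v·dn u·dn v)/D = -0.7976817436607686/0.8095896661625206 = -0.9852914099580892
dn(u+v) = (dn u·dn v − m·sn u·sn v·cn u·cn v)/D = 0.8071876180572483/0.8095896661625206 = 0.997033005477135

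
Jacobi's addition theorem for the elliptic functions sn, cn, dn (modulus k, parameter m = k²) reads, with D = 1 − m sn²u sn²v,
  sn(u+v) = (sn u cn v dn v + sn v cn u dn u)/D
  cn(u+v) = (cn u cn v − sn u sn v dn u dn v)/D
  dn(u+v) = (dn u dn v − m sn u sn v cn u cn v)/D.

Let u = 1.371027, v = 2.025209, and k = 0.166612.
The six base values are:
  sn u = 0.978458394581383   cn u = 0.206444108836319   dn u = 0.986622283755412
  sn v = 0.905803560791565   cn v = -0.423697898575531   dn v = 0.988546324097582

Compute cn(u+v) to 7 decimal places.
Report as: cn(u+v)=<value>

m = k² = 0.027759558544
D = 1 − m·sn²u·sn²v = 0.9781945361414156
cn(u+v) = (cn u·cn v − sn u·sn v·dn u·dn v)/D = -0.9518889922675385/0.9781945361414156 = -0.9731080650096023

cn(u+v)=-0.9731081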